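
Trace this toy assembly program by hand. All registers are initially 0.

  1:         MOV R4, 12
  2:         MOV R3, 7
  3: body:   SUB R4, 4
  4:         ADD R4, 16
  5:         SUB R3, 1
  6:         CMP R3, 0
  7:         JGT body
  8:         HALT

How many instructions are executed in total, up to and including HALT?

R4=12
R3=7
R4=12-4=8
R4=8+16=24
R3=7-1=6
CMP R3, 0  (cmp 6,0)
JGT body: taken
R4=24-4=20
R4=20+16=36
R3=6-1=5
CMP R3, 0  (cmp 5,0)
JGT body: taken
R4=36-4=32
R4=32+16=48
R3=5-1=4
CMP R3, 0  (cmp 4,0)
JGT body: taken
R4=48-4=44
R4=44+16=60
R3=4-1=3
CMP R3, 0  (cmp 3,0)
JGT body: taken
R4=60-4=56
R4=56+16=72
R3=3-1=2
CMP R3, 0  (cmp 2,0)
JGT body: taken
R4=72-4=68
R4=68+16=84
R3=2-1=1
CMP R3, 0  (cmp 1,0)
JGT body: taken
R4=84-4=80
R4=80+16=96
R3=1-1=0
CMP R3, 0  (cmp 0,0)
JGT body: not taken
halt.
Total executed instructions: 38.

38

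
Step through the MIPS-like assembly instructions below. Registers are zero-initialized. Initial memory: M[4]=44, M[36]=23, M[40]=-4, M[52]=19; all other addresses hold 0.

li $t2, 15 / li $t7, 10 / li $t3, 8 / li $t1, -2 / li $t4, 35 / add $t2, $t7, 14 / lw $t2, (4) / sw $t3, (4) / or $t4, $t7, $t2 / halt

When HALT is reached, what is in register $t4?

$t2=15
$t7=10
$t3=8
$t1=-2
$t4=35
$t2=10+14=24
$t2=M[4]=44
sw $t3, (4) → M[4]=8
$t4=10|44=46
halt.

46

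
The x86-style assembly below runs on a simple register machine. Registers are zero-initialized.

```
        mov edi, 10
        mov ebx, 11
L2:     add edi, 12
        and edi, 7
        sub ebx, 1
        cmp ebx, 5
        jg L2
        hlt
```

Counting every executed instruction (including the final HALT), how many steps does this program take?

33

edi=10
ebx=11
edi=10+12=22
edi=22&7=6
ebx=11-1=10
cmp ebx, 5  (cmp 10,5)
jg L2: taken
edi=6+12=18
edi=18&7=2
ebx=10-1=9
cmp ebx, 5  (cmp 9,5)
jg L2: taken
edi=2+12=14
edi=14&7=6
ebx=9-1=8
cmp ebx, 5  (cmp 8,5)
jg L2: taken
edi=6+12=18
edi=18&7=2
ebx=8-1=7
cmp ebx, 5  (cmp 7,5)
jg L2: taken
edi=2+12=14
edi=14&7=6
ebx=7-1=6
cmp ebx, 5  (cmp 6,5)
jg L2: taken
edi=6+12=18
edi=18&7=2
ebx=6-1=5
cmp ebx, 5  (cmp 5,5)
jg L2: not taken
halt.
Total executed instructions: 33.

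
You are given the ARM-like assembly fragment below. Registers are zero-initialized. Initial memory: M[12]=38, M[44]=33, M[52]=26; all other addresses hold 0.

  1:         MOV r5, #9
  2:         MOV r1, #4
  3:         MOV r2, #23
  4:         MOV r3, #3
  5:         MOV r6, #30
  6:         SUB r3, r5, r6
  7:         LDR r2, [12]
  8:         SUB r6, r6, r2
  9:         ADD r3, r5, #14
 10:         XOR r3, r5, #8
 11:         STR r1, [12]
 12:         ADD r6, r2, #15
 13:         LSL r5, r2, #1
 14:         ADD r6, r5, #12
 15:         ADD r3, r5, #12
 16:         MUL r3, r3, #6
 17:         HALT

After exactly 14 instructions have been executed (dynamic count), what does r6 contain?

88

MOV r5, #9 → r5=9
MOV r1, #4 → r1=4
MOV r2, #23 → r2=23
MOV r3, #3 → r3=3
MOV r6, #30 → r6=30
SUB r3, r5, r6 → r3=9-30=-21
LDR r2, [12] → r2=M[12]=38
SUB r6, r6, r2 → r6=30-38=-8
ADD r3, r5, #14 → r3=9+14=23
XOR r3, r5, #8 → r3=9^8=1
STR r1, [12] → M[12]=4
ADD r6, r2, #15 → r6=38+15=53
LSL r5, r2, #1 → r5=38<<1=76
ADD r6, r5, #12 → r6=76+12=88
After step 14: r6 = 88.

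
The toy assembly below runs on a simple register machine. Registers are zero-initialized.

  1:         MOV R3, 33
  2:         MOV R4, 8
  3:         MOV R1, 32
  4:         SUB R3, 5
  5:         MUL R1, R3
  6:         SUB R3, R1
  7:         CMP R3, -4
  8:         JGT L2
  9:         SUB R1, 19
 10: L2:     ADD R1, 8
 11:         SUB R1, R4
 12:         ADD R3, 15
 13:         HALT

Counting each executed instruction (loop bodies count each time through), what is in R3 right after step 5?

after MOV R3, 33: R3=33
after MOV R4, 8: R4=8
after MOV R1, 32: R1=32
after SUB R3, 5: R3=33-5=28
after MUL R1, R3: R1=32*28=896
After step 5: R3 = 28.

28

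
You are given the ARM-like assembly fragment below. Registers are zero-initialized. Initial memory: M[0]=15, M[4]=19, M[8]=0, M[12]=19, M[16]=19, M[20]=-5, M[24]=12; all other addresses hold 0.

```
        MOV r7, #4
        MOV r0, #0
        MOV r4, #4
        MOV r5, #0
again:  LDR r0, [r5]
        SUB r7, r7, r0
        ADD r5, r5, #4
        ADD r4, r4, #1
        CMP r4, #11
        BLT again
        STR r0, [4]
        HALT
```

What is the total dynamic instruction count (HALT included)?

r7=4
r0=0
r4=4
r5=0
r0=M[0]=15
r7=4-15=-11
r5=0+4=4
r4=4+1=5
CMP r4, #11  (cmp 5,11)
BLT again: taken
r0=M[4]=19
r7=(-11)-19=-30
r5=4+4=8
r4=5+1=6
CMP r4, #11  (cmp 6,11)
BLT again: taken
r0=M[8]=0
r7=(-30)-0=-30
r5=8+4=12
r4=6+1=7
CMP r4, #11  (cmp 7,11)
BLT again: taken
r0=M[12]=19
r7=(-30)-19=-49
r5=12+4=16
r4=7+1=8
CMP r4, #11  (cmp 8,11)
BLT again: taken
r0=M[16]=19
r7=(-49)-19=-68
r5=16+4=20
r4=8+1=9
CMP r4, #11  (cmp 9,11)
BLT again: taken
r0=M[20]=-5
r7=(-68)-(-5)=-63
r5=20+4=24
r4=9+1=10
CMP r4, #11  (cmp 10,11)
BLT again: taken
r0=M[24]=12
r7=(-63)-12=-75
r5=24+4=28
r4=10+1=11
CMP r4, #11  (cmp 11,11)
BLT again: not taken
STR r0, [4] → M[4]=12
halt.
Total executed instructions: 48.

48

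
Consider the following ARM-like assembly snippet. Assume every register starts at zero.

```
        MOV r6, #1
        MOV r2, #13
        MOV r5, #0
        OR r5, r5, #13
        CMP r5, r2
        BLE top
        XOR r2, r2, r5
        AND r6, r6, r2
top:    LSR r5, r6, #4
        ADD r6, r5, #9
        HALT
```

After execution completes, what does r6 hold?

9

r6=1
r2=13
r5=0
r5=0|13=13
CMP r5, r2  (cmp 13,13)
BLE top: taken
r5=1>>4=0
r6=0+9=9
halt.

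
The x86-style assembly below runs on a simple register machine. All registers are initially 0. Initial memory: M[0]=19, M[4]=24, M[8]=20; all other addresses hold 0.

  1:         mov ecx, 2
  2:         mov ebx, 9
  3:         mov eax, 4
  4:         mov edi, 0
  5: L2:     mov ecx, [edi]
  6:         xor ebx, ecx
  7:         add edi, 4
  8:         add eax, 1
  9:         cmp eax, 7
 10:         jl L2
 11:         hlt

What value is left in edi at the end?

ecx=2
ebx=9
eax=4
edi=0
ecx=M[0]=19
ebx=9^19=26
edi=0+4=4
eax=4+1=5
cmp eax, 7  (cmp 5,7)
jl L2: taken
ecx=M[4]=24
ebx=26^24=2
edi=4+4=8
eax=5+1=6
cmp eax, 7  (cmp 6,7)
jl L2: taken
ecx=M[8]=20
ebx=2^20=22
edi=8+4=12
eax=6+1=7
cmp eax, 7  (cmp 7,7)
jl L2: not taken
halt.

12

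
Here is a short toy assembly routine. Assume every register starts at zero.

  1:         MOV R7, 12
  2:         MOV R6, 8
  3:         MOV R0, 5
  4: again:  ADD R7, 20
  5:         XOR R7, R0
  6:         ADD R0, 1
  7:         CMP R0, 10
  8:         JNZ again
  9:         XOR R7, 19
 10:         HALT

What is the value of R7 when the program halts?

MOV R7, 12 → R7=12
MOV R6, 8 → R6=8
MOV R0, 5 → R0=5
ADD R7, 20 → R7=12+20=32
XOR R7, R0 → R7=32^5=37
ADD R0, 1 → R0=5+1=6
CMP R0, 10  (cmp 6,10)
JNZ again: taken
ADD R7, 20 → R7=37+20=57
XOR R7, R0 → R7=57^6=63
ADD R0, 1 → R0=6+1=7
CMP R0, 10  (cmp 7,10)
JNZ again: taken
ADD R7, 20 → R7=63+20=83
XOR R7, R0 → R7=83^7=84
ADD R0, 1 → R0=7+1=8
CMP R0, 10  (cmp 8,10)
JNZ again: taken
ADD R7, 20 → R7=84+20=104
XOR R7, R0 → R7=104^8=96
ADD R0, 1 → R0=8+1=9
CMP R0, 10  (cmp 9,10)
JNZ again: taken
ADD R7, 20 → R7=96+20=116
XOR R7, R0 → R7=116^9=125
ADD R0, 1 → R0=9+1=10
CMP R0, 10  (cmp 10,10)
JNZ again: not taken
XOR R7, 19 → R7=125^19=110
halt.

110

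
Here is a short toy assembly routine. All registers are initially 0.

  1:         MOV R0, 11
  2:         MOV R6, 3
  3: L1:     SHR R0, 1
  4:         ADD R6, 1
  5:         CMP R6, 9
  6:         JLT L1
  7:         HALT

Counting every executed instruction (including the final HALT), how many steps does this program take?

27

after MOV R0, 11: R0=11
after MOV R6, 3: R6=3
after SHR R0, 1: R0=11>>1=5
after ADD R6, 1: R6=3+1=4
CMP R6, 9  (cmp 4,9)
JLT L1: taken
after SHR R0, 1: R0=5>>1=2
after ADD R6, 1: R6=4+1=5
CMP R6, 9  (cmp 5,9)
JLT L1: taken
after SHR R0, 1: R0=2>>1=1
after ADD R6, 1: R6=5+1=6
CMP R6, 9  (cmp 6,9)
JLT L1: taken
after SHR R0, 1: R0=1>>1=0
after ADD R6, 1: R6=6+1=7
CMP R6, 9  (cmp 7,9)
JLT L1: taken
after SHR R0, 1: R0=0>>1=0
after ADD R6, 1: R6=7+1=8
CMP R6, 9  (cmp 8,9)
JLT L1: taken
after SHR R0, 1: R0=0>>1=0
after ADD R6, 1: R6=8+1=9
CMP R6, 9  (cmp 9,9)
JLT L1: not taken
halt.
Total executed instructions: 27.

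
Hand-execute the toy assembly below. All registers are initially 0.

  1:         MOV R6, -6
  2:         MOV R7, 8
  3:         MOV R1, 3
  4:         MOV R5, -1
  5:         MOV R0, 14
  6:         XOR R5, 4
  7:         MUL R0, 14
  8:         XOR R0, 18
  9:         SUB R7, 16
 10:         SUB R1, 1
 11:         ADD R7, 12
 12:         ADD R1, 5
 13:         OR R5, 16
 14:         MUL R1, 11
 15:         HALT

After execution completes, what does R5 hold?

-5

MOV R6, -6 → R6=-6
MOV R7, 8 → R7=8
MOV R1, 3 → R1=3
MOV R5, -1 → R5=-1
MOV R0, 14 → R0=14
XOR R5, 4 → R5=(-1)^4=-5
MUL R0, 14 → R0=14*14=196
XOR R0, 18 → R0=196^18=214
SUB R7, 16 → R7=8-16=-8
SUB R1, 1 → R1=3-1=2
ADD R7, 12 → R7=(-8)+12=4
ADD R1, 5 → R1=2+5=7
OR R5, 16 → R5=(-5)|16=-5
MUL R1, 11 → R1=7*11=77
halt.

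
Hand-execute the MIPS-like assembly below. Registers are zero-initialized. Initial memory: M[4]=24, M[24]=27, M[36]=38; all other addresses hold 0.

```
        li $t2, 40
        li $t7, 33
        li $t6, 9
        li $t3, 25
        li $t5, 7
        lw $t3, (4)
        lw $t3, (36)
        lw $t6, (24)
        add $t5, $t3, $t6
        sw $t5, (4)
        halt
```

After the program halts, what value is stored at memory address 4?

li $t2, 40 → $t2=40
li $t7, 33 → $t7=33
li $t6, 9 → $t6=9
li $t3, 25 → $t3=25
li $t5, 7 → $t5=7
lw $t3, (4) → $t3=M[4]=24
lw $t3, (36) → $t3=M[36]=38
lw $t6, (24) → $t6=M[24]=27
add $t5, $t3, $t6 → $t5=38+27=65
sw $t5, (4) → M[4]=65
halt.

65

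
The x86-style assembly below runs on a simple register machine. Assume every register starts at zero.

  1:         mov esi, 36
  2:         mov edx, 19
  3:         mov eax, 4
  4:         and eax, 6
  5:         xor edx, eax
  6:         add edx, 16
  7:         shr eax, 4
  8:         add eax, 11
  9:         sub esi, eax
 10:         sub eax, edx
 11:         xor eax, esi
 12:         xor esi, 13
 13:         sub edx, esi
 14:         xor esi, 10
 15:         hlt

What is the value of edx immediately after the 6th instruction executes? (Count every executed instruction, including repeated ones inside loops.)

39

esi=36
edx=19
eax=4
eax=4&6=4
edx=19^4=23
edx=23+16=39
After step 6: edx = 39.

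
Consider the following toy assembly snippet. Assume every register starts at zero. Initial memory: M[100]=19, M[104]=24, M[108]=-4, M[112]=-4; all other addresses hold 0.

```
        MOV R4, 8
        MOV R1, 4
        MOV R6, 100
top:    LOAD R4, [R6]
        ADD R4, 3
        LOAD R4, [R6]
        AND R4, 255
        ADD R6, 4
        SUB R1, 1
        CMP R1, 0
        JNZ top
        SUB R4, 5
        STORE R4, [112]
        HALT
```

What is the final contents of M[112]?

247

MOV R4, 8 → R4=8
MOV R1, 4 → R1=4
MOV R6, 100 → R6=100
LOAD R4, [R6] → R4=M[100]=19
ADD R4, 3 → R4=19+3=22
LOAD R4, [R6] → R4=M[100]=19
AND R4, 255 → R4=19&255=19
ADD R6, 4 → R6=100+4=104
SUB R1, 1 → R1=4-1=3
CMP R1, 0  (cmp 3,0)
JNZ top: taken
LOAD R4, [R6] → R4=M[104]=24
ADD R4, 3 → R4=24+3=27
LOAD R4, [R6] → R4=M[104]=24
AND R4, 255 → R4=24&255=24
ADD R6, 4 → R6=104+4=108
SUB R1, 1 → R1=3-1=2
CMP R1, 0  (cmp 2,0)
JNZ top: taken
LOAD R4, [R6] → R4=M[108]=-4
ADD R4, 3 → R4=(-4)+3=-1
LOAD R4, [R6] → R4=M[108]=-4
AND R4, 255 → R4=(-4)&255=252
ADD R6, 4 → R6=108+4=112
SUB R1, 1 → R1=2-1=1
CMP R1, 0  (cmp 1,0)
JNZ top: taken
LOAD R4, [R6] → R4=M[112]=-4
ADD R4, 3 → R4=(-4)+3=-1
LOAD R4, [R6] → R4=M[112]=-4
AND R4, 255 → R4=(-4)&255=252
ADD R6, 4 → R6=112+4=116
SUB R1, 1 → R1=1-1=0
CMP R1, 0  (cmp 0,0)
JNZ top: not taken
SUB R4, 5 → R4=252-5=247
STORE R4, [112] → M[112]=247
halt.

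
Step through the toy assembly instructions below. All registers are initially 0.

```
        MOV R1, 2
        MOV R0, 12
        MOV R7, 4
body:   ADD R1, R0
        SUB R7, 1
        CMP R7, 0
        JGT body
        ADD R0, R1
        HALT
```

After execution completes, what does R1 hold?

50

MOV R1, 2 → R1=2
MOV R0, 12 → R0=12
MOV R7, 4 → R7=4
ADD R1, R0 → R1=2+12=14
SUB R7, 1 → R7=4-1=3
CMP R7, 0  (cmp 3,0)
JGT body: taken
ADD R1, R0 → R1=14+12=26
SUB R7, 1 → R7=3-1=2
CMP R7, 0  (cmp 2,0)
JGT body: taken
ADD R1, R0 → R1=26+12=38
SUB R7, 1 → R7=2-1=1
CMP R7, 0  (cmp 1,0)
JGT body: taken
ADD R1, R0 → R1=38+12=50
SUB R7, 1 → R7=1-1=0
CMP R7, 0  (cmp 0,0)
JGT body: not taken
ADD R0, R1 → R0=12+50=62
halt.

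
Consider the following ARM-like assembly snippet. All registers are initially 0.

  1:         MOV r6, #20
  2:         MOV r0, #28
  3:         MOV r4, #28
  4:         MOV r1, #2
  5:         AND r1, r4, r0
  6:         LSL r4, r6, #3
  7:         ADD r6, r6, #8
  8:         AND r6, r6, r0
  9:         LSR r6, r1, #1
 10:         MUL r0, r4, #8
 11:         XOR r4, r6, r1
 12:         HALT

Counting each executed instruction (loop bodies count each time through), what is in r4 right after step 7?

after MOV r6, #20: r6=20
after MOV r0, #28: r0=28
after MOV r4, #28: r4=28
after MOV r1, #2: r1=2
after AND r1, r4, r0: r1=28&28=28
after LSL r4, r6, #3: r4=20<<3=160
after ADD r6, r6, #8: r6=20+8=28
After step 7: r4 = 160.

160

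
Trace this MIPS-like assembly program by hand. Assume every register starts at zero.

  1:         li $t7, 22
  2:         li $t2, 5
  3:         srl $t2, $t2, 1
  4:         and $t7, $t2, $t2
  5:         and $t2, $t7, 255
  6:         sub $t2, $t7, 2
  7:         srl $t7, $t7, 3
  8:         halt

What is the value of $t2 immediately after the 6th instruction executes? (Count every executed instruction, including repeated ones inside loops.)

0

li $t7, 22 → $t7=22
li $t2, 5 → $t2=5
srl $t2, $t2, 1 → $t2=5>>1=2
and $t7, $t2, $t2 → $t7=2&2=2
and $t2, $t7, 255 → $t2=2&255=2
sub $t2, $t7, 2 → $t2=2-2=0
After step 6: $t2 = 0.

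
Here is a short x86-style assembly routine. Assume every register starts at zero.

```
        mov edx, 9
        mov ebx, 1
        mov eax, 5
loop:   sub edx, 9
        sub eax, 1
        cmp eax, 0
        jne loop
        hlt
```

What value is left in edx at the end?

mov edx, 9 → edx=9
mov ebx, 1 → ebx=1
mov eax, 5 → eax=5
sub edx, 9 → edx=9-9=0
sub eax, 1 → eax=5-1=4
cmp eax, 0  (cmp 4,0)
jne loop: taken
sub edx, 9 → edx=0-9=-9
sub eax, 1 → eax=4-1=3
cmp eax, 0  (cmp 3,0)
jne loop: taken
sub edx, 9 → edx=(-9)-9=-18
sub eax, 1 → eax=3-1=2
cmp eax, 0  (cmp 2,0)
jne loop: taken
sub edx, 9 → edx=(-18)-9=-27
sub eax, 1 → eax=2-1=1
cmp eax, 0  (cmp 1,0)
jne loop: taken
sub edx, 9 → edx=(-27)-9=-36
sub eax, 1 → eax=1-1=0
cmp eax, 0  (cmp 0,0)
jne loop: not taken
halt.

-36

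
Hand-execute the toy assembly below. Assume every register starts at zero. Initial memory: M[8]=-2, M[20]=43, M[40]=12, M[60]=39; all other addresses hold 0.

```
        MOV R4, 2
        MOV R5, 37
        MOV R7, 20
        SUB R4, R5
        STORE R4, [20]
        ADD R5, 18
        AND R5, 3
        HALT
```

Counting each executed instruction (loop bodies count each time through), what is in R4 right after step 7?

after MOV R4, 2: R4=2
after MOV R5, 37: R5=37
after MOV R7, 20: R7=20
after SUB R4, R5: R4=2-37=-35
STORE R4, [20] → M[20]=-35
after ADD R5, 18: R5=37+18=55
after AND R5, 3: R5=55&3=3
After step 7: R4 = -35.

-35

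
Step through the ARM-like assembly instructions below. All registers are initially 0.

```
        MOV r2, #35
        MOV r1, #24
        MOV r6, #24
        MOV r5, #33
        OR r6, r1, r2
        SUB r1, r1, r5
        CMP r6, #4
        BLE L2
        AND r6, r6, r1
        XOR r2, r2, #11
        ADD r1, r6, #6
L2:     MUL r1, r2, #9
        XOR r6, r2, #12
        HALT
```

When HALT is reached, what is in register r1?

after MOV r2, #35: r2=35
after MOV r1, #24: r1=24
after MOV r6, #24: r6=24
after MOV r5, #33: r5=33
after OR r6, r1, r2: r6=24|35=59
after SUB r1, r1, r5: r1=24-33=-9
CMP r6, #4  (cmp 59,4)
BLE L2: not taken
after AND r6, r6, r1: r6=59&(-9)=51
after XOR r2, r2, #11: r2=35^11=40
after ADD r1, r6, #6: r1=51+6=57
after MUL r1, r2, #9: r1=40*9=360
after XOR r6, r2, #12: r6=40^12=36
halt.

360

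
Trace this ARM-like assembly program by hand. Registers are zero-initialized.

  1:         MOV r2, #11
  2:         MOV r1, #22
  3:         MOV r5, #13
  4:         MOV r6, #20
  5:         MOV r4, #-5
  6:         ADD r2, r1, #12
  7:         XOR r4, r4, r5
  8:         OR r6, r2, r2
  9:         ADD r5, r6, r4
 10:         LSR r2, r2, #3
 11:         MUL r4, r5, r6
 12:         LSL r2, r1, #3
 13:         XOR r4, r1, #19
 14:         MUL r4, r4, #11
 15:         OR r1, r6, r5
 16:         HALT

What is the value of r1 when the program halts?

58

MOV r2, #11 → r2=11
MOV r1, #22 → r1=22
MOV r5, #13 → r5=13
MOV r6, #20 → r6=20
MOV r4, #-5 → r4=-5
ADD r2, r1, #12 → r2=22+12=34
XOR r4, r4, r5 → r4=(-5)^13=-10
OR r6, r2, r2 → r6=34|34=34
ADD r5, r6, r4 → r5=34+(-10)=24
LSR r2, r2, #3 → r2=34>>3=4
MUL r4, r5, r6 → r4=24*34=816
LSL r2, r1, #3 → r2=22<<3=176
XOR r4, r1, #19 → r4=22^19=5
MUL r4, r4, #11 → r4=5*11=55
OR r1, r6, r5 → r1=34|24=58
halt.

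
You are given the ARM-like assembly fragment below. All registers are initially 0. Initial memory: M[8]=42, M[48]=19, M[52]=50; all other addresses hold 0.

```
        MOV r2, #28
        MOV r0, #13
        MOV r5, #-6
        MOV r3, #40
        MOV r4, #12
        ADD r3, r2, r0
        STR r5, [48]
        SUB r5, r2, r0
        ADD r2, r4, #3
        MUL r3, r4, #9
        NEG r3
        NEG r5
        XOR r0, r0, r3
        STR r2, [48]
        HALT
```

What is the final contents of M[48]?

r2=28
r0=13
r5=-6
r3=40
r4=12
r3=28+13=41
STR r5, [48] → M[48]=-6
r5=28-13=15
r2=12+3=15
r3=12*9=108
r3=-(108)=-108
r5=-(15)=-15
r0=13^(-108)=-103
STR r2, [48] → M[48]=15
halt.

15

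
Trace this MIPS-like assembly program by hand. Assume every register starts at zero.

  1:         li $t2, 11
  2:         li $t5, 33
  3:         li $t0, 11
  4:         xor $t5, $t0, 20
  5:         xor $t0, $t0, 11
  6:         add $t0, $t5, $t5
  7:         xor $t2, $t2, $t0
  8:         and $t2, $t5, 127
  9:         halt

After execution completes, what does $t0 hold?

after li $t2, 11: $t2=11
after li $t5, 33: $t5=33
after li $t0, 11: $t0=11
after xor $t5, $t0, 20: $t5=11^20=31
after xor $t0, $t0, 11: $t0=11^11=0
after add $t0, $t5, $t5: $t0=31+31=62
after xor $t2, $t2, $t0: $t2=11^62=53
after and $t2, $t5, 127: $t2=31&127=31
halt.

62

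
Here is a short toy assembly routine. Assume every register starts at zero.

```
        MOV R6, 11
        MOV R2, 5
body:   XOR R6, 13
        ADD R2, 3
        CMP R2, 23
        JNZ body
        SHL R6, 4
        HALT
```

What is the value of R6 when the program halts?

176

R6=11
R2=5
R6=11^13=6
R2=5+3=8
CMP R2, 23  (cmp 8,23)
JNZ body: taken
R6=6^13=11
R2=8+3=11
CMP R2, 23  (cmp 11,23)
JNZ body: taken
R6=11^13=6
R2=11+3=14
CMP R2, 23  (cmp 14,23)
JNZ body: taken
R6=6^13=11
R2=14+3=17
CMP R2, 23  (cmp 17,23)
JNZ body: taken
R6=11^13=6
R2=17+3=20
CMP R2, 23  (cmp 20,23)
JNZ body: taken
R6=6^13=11
R2=20+3=23
CMP R2, 23  (cmp 23,23)
JNZ body: not taken
R6=11<<4=176
halt.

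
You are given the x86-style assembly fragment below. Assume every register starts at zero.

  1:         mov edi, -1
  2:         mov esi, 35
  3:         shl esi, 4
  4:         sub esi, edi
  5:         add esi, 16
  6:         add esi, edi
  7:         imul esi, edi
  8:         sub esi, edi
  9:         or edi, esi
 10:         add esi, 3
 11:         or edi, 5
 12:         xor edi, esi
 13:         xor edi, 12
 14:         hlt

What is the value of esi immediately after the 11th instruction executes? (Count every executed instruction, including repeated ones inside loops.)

-572

mov edi, -1 → edi=-1
mov esi, 35 → esi=35
shl esi, 4 → esi=35<<4=560
sub esi, edi → esi=560-(-1)=561
add esi, 16 → esi=561+16=577
add esi, edi → esi=577+(-1)=576
imul esi, edi → esi=576*(-1)=-576
sub esi, edi → esi=(-576)-(-1)=-575
or edi, esi → edi=(-1)|(-575)=-1
add esi, 3 → esi=(-575)+3=-572
or edi, 5 → edi=(-1)|5=-1
After step 11: esi = -572.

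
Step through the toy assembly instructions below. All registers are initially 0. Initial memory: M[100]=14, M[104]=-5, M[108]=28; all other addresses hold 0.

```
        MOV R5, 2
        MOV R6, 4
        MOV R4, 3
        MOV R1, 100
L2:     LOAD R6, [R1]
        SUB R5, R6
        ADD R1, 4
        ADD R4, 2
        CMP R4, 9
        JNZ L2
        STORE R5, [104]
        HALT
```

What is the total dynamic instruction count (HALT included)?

24

R5=2
R6=4
R4=3
R1=100
R6=M[100]=14
R5=2-14=-12
R1=100+4=104
R4=3+2=5
CMP R4, 9  (cmp 5,9)
JNZ L2: taken
R6=M[104]=-5
R5=(-12)-(-5)=-7
R1=104+4=108
R4=5+2=7
CMP R4, 9  (cmp 7,9)
JNZ L2: taken
R6=M[108]=28
R5=(-7)-28=-35
R1=108+4=112
R4=7+2=9
CMP R4, 9  (cmp 9,9)
JNZ L2: not taken
STORE R5, [104] → M[104]=-35
halt.
Total executed instructions: 24.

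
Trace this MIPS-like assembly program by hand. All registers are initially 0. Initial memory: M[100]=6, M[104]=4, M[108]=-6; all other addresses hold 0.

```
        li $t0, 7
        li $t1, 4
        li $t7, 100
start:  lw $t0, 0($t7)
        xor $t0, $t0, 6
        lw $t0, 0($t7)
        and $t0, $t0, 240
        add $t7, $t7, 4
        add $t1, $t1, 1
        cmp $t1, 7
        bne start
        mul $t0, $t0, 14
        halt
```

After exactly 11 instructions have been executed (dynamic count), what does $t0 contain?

0

li $t0, 7 → $t0=7
li $t1, 4 → $t1=4
li $t7, 100 → $t7=100
lw $t0, 0($t7) → $t0=M[100]=6
xor $t0, $t0, 6 → $t0=6^6=0
lw $t0, 0($t7) → $t0=M[100]=6
and $t0, $t0, 240 → $t0=6&240=0
add $t7, $t7, 4 → $t7=100+4=104
add $t1, $t1, 1 → $t1=4+1=5
cmp $t1, 7  (cmp 5,7)
bne start: taken
After step 11: $t0 = 0.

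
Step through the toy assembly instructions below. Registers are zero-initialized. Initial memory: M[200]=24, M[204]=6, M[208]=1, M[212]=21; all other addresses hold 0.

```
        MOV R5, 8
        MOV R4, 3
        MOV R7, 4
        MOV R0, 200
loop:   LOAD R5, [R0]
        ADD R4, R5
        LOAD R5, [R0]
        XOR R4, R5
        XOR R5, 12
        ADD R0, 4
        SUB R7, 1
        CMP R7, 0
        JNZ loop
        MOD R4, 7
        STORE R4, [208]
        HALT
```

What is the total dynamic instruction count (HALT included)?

MOV R5, 8 → R5=8
MOV R4, 3 → R4=3
MOV R7, 4 → R7=4
MOV R0, 200 → R0=200
LOAD R5, [R0] → R5=M[200]=24
ADD R4, R5 → R4=3+24=27
LOAD R5, [R0] → R5=M[200]=24
XOR R4, R5 → R4=27^24=3
XOR R5, 12 → R5=24^12=20
ADD R0, 4 → R0=200+4=204
SUB R7, 1 → R7=4-1=3
CMP R7, 0  (cmp 3,0)
JNZ loop: taken
LOAD R5, [R0] → R5=M[204]=6
ADD R4, R5 → R4=3+6=9
LOAD R5, [R0] → R5=M[204]=6
XOR R4, R5 → R4=9^6=15
XOR R5, 12 → R5=6^12=10
ADD R0, 4 → R0=204+4=208
SUB R7, 1 → R7=3-1=2
CMP R7, 0  (cmp 2,0)
JNZ loop: taken
LOAD R5, [R0] → R5=M[208]=1
ADD R4, R5 → R4=15+1=16
LOAD R5, [R0] → R5=M[208]=1
XOR R4, R5 → R4=16^1=17
XOR R5, 12 → R5=1^12=13
ADD R0, 4 → R0=208+4=212
SUB R7, 1 → R7=2-1=1
CMP R7, 0  (cmp 1,0)
JNZ loop: taken
LOAD R5, [R0] → R5=M[212]=21
ADD R4, R5 → R4=17+21=38
LOAD R5, [R0] → R5=M[212]=21
XOR R4, R5 → R4=38^21=51
XOR R5, 12 → R5=21^12=25
ADD R0, 4 → R0=212+4=216
SUB R7, 1 → R7=1-1=0
CMP R7, 0  (cmp 0,0)
JNZ loop: not taken
MOD R4, 7 → R4=51%7=2
STORE R4, [208] → M[208]=2
halt.
Total executed instructions: 43.

43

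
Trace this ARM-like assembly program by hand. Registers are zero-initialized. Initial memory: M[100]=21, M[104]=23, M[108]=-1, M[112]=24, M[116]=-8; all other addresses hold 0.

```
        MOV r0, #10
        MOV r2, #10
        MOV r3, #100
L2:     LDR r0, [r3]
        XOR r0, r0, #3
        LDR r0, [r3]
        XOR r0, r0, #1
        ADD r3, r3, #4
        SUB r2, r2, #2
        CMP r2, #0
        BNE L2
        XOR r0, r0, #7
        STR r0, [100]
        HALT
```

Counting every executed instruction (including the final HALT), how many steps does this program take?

r0=10
r2=10
r3=100
r0=M[100]=21
r0=21^3=22
r0=M[100]=21
r0=21^1=20
r3=100+4=104
r2=10-2=8
CMP r2, #0  (cmp 8,0)
BNE L2: taken
r0=M[104]=23
r0=23^3=20
r0=M[104]=23
r0=23^1=22
r3=104+4=108
r2=8-2=6
CMP r2, #0  (cmp 6,0)
BNE L2: taken
r0=M[108]=-1
r0=(-1)^3=-4
r0=M[108]=-1
r0=(-1)^1=-2
r3=108+4=112
r2=6-2=4
CMP r2, #0  (cmp 4,0)
BNE L2: taken
r0=M[112]=24
r0=24^3=27
r0=M[112]=24
r0=24^1=25
r3=112+4=116
r2=4-2=2
CMP r2, #0  (cmp 2,0)
BNE L2: taken
r0=M[116]=-8
r0=(-8)^3=-5
r0=M[116]=-8
r0=(-8)^1=-7
r3=116+4=120
r2=2-2=0
CMP r2, #0  (cmp 0,0)
BNE L2: not taken
r0=(-7)^7=-2
STR r0, [100] → M[100]=-2
halt.
Total executed instructions: 46.

46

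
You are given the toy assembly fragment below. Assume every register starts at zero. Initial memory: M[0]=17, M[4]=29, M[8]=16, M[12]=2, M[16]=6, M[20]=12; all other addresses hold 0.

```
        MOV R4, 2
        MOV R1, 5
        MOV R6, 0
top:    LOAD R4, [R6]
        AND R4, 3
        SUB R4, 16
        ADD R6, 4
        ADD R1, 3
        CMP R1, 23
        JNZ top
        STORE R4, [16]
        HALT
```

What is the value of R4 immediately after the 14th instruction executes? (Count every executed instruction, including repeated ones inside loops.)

-15

MOV R4, 2 → R4=2
MOV R1, 5 → R1=5
MOV R6, 0 → R6=0
LOAD R4, [R6] → R4=M[0]=17
AND R4, 3 → R4=17&3=1
SUB R4, 16 → R4=1-16=-15
ADD R6, 4 → R6=0+4=4
ADD R1, 3 → R1=5+3=8
CMP R1, 23  (cmp 8,23)
JNZ top: taken
LOAD R4, [R6] → R4=M[4]=29
AND R4, 3 → R4=29&3=1
SUB R4, 16 → R4=1-16=-15
ADD R6, 4 → R6=4+4=8
After step 14: R4 = -15.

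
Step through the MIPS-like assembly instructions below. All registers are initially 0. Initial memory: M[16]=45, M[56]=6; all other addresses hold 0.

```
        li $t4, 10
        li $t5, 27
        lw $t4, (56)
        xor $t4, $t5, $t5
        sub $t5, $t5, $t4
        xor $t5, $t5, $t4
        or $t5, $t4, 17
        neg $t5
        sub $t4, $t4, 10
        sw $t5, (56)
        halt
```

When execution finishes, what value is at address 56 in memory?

$t4=10
$t5=27
$t4=M[56]=6
$t4=27^27=0
$t5=27-0=27
$t5=27^0=27
$t5=0|17=17
$t5=-(17)=-17
$t4=0-10=-10
sw $t5, (56) → M[56]=-17
halt.

-17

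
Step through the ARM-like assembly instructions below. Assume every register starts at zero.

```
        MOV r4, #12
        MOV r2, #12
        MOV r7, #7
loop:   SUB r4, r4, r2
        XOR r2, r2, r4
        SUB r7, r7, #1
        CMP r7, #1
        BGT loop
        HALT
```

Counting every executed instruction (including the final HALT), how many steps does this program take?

34

MOV r4, #12 → r4=12
MOV r2, #12 → r2=12
MOV r7, #7 → r7=7
SUB r4, r4, r2 → r4=12-12=0
XOR r2, r2, r4 → r2=12^0=12
SUB r7, r7, #1 → r7=7-1=6
CMP r7, #1  (cmp 6,1)
BGT loop: taken
SUB r4, r4, r2 → r4=0-12=-12
XOR r2, r2, r4 → r2=12^(-12)=-8
SUB r7, r7, #1 → r7=6-1=5
CMP r7, #1  (cmp 5,1)
BGT loop: taken
SUB r4, r4, r2 → r4=(-12)-(-8)=-4
XOR r2, r2, r4 → r2=(-8)^(-4)=4
SUB r7, r7, #1 → r7=5-1=4
CMP r7, #1  (cmp 4,1)
BGT loop: taken
SUB r4, r4, r2 → r4=(-4)-4=-8
XOR r2, r2, r4 → r2=4^(-8)=-4
SUB r7, r7, #1 → r7=4-1=3
CMP r7, #1  (cmp 3,1)
BGT loop: taken
SUB r4, r4, r2 → r4=(-8)-(-4)=-4
XOR r2, r2, r4 → r2=(-4)^(-4)=0
SUB r7, r7, #1 → r7=3-1=2
CMP r7, #1  (cmp 2,1)
BGT loop: taken
SUB r4, r4, r2 → r4=(-4)-0=-4
XOR r2, r2, r4 → r2=0^(-4)=-4
SUB r7, r7, #1 → r7=2-1=1
CMP r7, #1  (cmp 1,1)
BGT loop: not taken
halt.
Total executed instructions: 34.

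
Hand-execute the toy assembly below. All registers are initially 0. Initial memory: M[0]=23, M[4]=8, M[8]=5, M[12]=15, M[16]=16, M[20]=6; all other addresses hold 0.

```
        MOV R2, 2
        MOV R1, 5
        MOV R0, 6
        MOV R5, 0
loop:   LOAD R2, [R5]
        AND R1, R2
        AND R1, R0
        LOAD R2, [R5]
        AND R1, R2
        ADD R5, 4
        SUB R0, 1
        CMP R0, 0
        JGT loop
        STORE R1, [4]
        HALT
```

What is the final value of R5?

R2=2
R1=5
R0=6
R5=0
R2=M[0]=23
R1=5&23=5
R1=5&6=4
R2=M[0]=23
R1=4&23=4
R5=0+4=4
R0=6-1=5
CMP R0, 0  (cmp 5,0)
JGT loop: taken
R2=M[4]=8
R1=4&8=0
R1=0&5=0
R2=M[4]=8
R1=0&8=0
R5=4+4=8
R0=5-1=4
CMP R0, 0  (cmp 4,0)
JGT loop: taken
R2=M[8]=5
R1=0&5=0
R1=0&4=0
R2=M[8]=5
R1=0&5=0
R5=8+4=12
R0=4-1=3
CMP R0, 0  (cmp 3,0)
JGT loop: taken
R2=M[12]=15
R1=0&15=0
R1=0&3=0
R2=M[12]=15
R1=0&15=0
R5=12+4=16
R0=3-1=2
CMP R0, 0  (cmp 2,0)
JGT loop: taken
R2=M[16]=16
R1=0&16=0
R1=0&2=0
R2=M[16]=16
R1=0&16=0
R5=16+4=20
R0=2-1=1
CMP R0, 0  (cmp 1,0)
JGT loop: taken
R2=M[20]=6
R1=0&6=0
R1=0&1=0
R2=M[20]=6
R1=0&6=0
R5=20+4=24
R0=1-1=0
CMP R0, 0  (cmp 0,0)
JGT loop: not taken
STORE R1, [4] → M[4]=0
halt.

24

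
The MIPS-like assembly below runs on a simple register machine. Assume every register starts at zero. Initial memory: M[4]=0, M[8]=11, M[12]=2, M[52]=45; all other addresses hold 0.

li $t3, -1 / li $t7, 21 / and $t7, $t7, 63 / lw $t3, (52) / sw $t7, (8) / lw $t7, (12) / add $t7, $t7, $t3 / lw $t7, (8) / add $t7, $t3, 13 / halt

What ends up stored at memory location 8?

li $t3, -1 → $t3=-1
li $t7, 21 → $t7=21
and $t7, $t7, 63 → $t7=21&63=21
lw $t3, (52) → $t3=M[52]=45
sw $t7, (8) → M[8]=21
lw $t7, (12) → $t7=M[12]=2
add $t7, $t7, $t3 → $t7=2+45=47
lw $t7, (8) → $t7=M[8]=21
add $t7, $t3, 13 → $t7=45+13=58
halt.

21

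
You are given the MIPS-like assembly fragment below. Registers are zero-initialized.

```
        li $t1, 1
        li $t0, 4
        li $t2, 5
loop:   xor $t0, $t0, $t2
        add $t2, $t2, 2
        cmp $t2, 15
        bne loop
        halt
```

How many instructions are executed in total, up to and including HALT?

24

li $t1, 1 → $t1=1
li $t0, 4 → $t0=4
li $t2, 5 → $t2=5
xor $t0, $t0, $t2 → $t0=4^5=1
add $t2, $t2, 2 → $t2=5+2=7
cmp $t2, 15  (cmp 7,15)
bne loop: taken
xor $t0, $t0, $t2 → $t0=1^7=6
add $t2, $t2, 2 → $t2=7+2=9
cmp $t2, 15  (cmp 9,15)
bne loop: taken
xor $t0, $t0, $t2 → $t0=6^9=15
add $t2, $t2, 2 → $t2=9+2=11
cmp $t2, 15  (cmp 11,15)
bne loop: taken
xor $t0, $t0, $t2 → $t0=15^11=4
add $t2, $t2, 2 → $t2=11+2=13
cmp $t2, 15  (cmp 13,15)
bne loop: taken
xor $t0, $t0, $t2 → $t0=4^13=9
add $t2, $t2, 2 → $t2=13+2=15
cmp $t2, 15  (cmp 15,15)
bne loop: not taken
halt.
Total executed instructions: 24.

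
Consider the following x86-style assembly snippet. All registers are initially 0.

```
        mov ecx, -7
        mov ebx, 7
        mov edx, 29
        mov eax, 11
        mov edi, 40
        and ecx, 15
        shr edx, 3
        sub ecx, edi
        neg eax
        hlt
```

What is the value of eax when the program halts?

-11

mov ecx, -7 → ecx=-7
mov ebx, 7 → ebx=7
mov edx, 29 → edx=29
mov eax, 11 → eax=11
mov edi, 40 → edi=40
and ecx, 15 → ecx=(-7)&15=9
shr edx, 3 → edx=29>>3=3
sub ecx, edi → ecx=9-40=-31
neg eax → eax=-(11)=-11
halt.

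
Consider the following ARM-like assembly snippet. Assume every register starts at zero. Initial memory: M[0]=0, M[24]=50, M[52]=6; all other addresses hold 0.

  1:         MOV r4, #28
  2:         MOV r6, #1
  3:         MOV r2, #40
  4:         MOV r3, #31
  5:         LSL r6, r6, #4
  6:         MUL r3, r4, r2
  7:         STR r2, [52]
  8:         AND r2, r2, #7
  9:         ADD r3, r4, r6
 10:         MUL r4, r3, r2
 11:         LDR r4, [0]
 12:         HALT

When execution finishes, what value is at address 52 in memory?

MOV r4, #28 → r4=28
MOV r6, #1 → r6=1
MOV r2, #40 → r2=40
MOV r3, #31 → r3=31
LSL r6, r6, #4 → r6=1<<4=16
MUL r3, r4, r2 → r3=28*40=1120
STR r2, [52] → M[52]=40
AND r2, r2, #7 → r2=40&7=0
ADD r3, r4, r6 → r3=28+16=44
MUL r4, r3, r2 → r4=44*0=0
LDR r4, [0] → r4=M[0]=0
halt.

40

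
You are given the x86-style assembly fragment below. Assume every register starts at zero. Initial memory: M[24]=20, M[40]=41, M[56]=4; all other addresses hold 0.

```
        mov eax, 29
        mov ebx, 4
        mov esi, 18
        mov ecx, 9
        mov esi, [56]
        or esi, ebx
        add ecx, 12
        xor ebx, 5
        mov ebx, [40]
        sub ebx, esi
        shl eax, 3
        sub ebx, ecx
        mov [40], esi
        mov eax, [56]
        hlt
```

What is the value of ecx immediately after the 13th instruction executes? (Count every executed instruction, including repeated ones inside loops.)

21

mov eax, 29 → eax=29
mov ebx, 4 → ebx=4
mov esi, 18 → esi=18
mov ecx, 9 → ecx=9
mov esi, [56] → esi=M[56]=4
or esi, ebx → esi=4|4=4
add ecx, 12 → ecx=9+12=21
xor ebx, 5 → ebx=4^5=1
mov ebx, [40] → ebx=M[40]=41
sub ebx, esi → ebx=41-4=37
shl eax, 3 → eax=29<<3=232
sub ebx, ecx → ebx=37-21=16
mov [40], esi → M[40]=4
After step 13: ecx = 21.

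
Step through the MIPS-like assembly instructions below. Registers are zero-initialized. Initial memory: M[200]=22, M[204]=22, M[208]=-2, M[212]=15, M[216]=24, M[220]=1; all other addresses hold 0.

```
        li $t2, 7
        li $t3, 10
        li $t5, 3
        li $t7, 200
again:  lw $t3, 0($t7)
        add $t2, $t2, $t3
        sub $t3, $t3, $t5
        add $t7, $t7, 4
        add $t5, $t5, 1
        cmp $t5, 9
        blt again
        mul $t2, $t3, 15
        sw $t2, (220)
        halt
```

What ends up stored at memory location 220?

li $t2, 7 → $t2=7
li $t3, 10 → $t3=10
li $t5, 3 → $t5=3
li $t7, 200 → $t7=200
lw $t3, 0($t7) → $t3=M[200]=22
add $t2, $t2, $t3 → $t2=7+22=29
sub $t3, $t3, $t5 → $t3=22-3=19
add $t7, $t7, 4 → $t7=200+4=204
add $t5, $t5, 1 → $t5=3+1=4
cmp $t5, 9  (cmp 4,9)
blt again: taken
lw $t3, 0($t7) → $t3=M[204]=22
add $t2, $t2, $t3 → $t2=29+22=51
sub $t3, $t3, $t5 → $t3=22-4=18
add $t7, $t7, 4 → $t7=204+4=208
add $t5, $t5, 1 → $t5=4+1=5
cmp $t5, 9  (cmp 5,9)
blt again: taken
lw $t3, 0($t7) → $t3=M[208]=-2
add $t2, $t2, $t3 → $t2=51+(-2)=49
sub $t3, $t3, $t5 → $t3=(-2)-5=-7
add $t7, $t7, 4 → $t7=208+4=212
add $t5, $t5, 1 → $t5=5+1=6
cmp $t5, 9  (cmp 6,9)
blt again: taken
lw $t3, 0($t7) → $t3=M[212]=15
add $t2, $t2, $t3 → $t2=49+15=64
sub $t3, $t3, $t5 → $t3=15-6=9
add $t7, $t7, 4 → $t7=212+4=216
add $t5, $t5, 1 → $t5=6+1=7
cmp $t5, 9  (cmp 7,9)
blt again: taken
lw $t3, 0($t7) → $t3=M[216]=24
add $t2, $t2, $t3 → $t2=64+24=88
sub $t3, $t3, $t5 → $t3=24-7=17
add $t7, $t7, 4 → $t7=216+4=220
add $t5, $t5, 1 → $t5=7+1=8
cmp $t5, 9  (cmp 8,9)
blt again: taken
lw $t3, 0($t7) → $t3=M[220]=1
add $t2, $t2, $t3 → $t2=88+1=89
sub $t3, $t3, $t5 → $t3=1-8=-7
add $t7, $t7, 4 → $t7=220+4=224
add $t5, $t5, 1 → $t5=8+1=9
cmp $t5, 9  (cmp 9,9)
blt again: not taken
mul $t2, $t3, 15 → $t2=(-7)*15=-105
sw $t2, (220) → M[220]=-105
halt.

-105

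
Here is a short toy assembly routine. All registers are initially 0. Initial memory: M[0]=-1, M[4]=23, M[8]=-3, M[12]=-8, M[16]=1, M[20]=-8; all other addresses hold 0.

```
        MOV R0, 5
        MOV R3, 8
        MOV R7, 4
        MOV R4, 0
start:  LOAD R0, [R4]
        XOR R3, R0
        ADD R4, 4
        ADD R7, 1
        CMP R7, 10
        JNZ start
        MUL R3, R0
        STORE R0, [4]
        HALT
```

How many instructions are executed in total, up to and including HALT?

43

R0=5
R3=8
R7=4
R4=0
R0=M[0]=-1
R3=8^(-1)=-9
R4=0+4=4
R7=4+1=5
CMP R7, 10  (cmp 5,10)
JNZ start: taken
R0=M[4]=23
R3=(-9)^23=-32
R4=4+4=8
R7=5+1=6
CMP R7, 10  (cmp 6,10)
JNZ start: taken
R0=M[8]=-3
R3=(-32)^(-3)=29
R4=8+4=12
R7=6+1=7
CMP R7, 10  (cmp 7,10)
JNZ start: taken
R0=M[12]=-8
R3=29^(-8)=-27
R4=12+4=16
R7=7+1=8
CMP R7, 10  (cmp 8,10)
JNZ start: taken
R0=M[16]=1
R3=(-27)^1=-28
R4=16+4=20
R7=8+1=9
CMP R7, 10  (cmp 9,10)
JNZ start: taken
R0=M[20]=-8
R3=(-28)^(-8)=28
R4=20+4=24
R7=9+1=10
CMP R7, 10  (cmp 10,10)
JNZ start: not taken
R3=28*(-8)=-224
STORE R0, [4] → M[4]=-8
halt.
Total executed instructions: 43.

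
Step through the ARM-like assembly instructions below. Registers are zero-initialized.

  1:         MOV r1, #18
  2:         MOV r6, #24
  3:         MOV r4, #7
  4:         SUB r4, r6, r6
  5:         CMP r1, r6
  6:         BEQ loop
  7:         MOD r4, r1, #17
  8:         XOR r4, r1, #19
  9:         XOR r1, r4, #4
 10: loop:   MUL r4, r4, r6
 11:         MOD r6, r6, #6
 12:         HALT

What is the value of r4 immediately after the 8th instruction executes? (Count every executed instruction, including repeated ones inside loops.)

1

after MOV r1, #18: r1=18
after MOV r6, #24: r6=24
after MOV r4, #7: r4=7
after SUB r4, r6, r6: r4=24-24=0
CMP r1, r6  (cmp 18,24)
BEQ loop: not taken
after MOD r4, r1, #17: r4=18%17=1
after XOR r4, r1, #19: r4=18^19=1
After step 8: r4 = 1.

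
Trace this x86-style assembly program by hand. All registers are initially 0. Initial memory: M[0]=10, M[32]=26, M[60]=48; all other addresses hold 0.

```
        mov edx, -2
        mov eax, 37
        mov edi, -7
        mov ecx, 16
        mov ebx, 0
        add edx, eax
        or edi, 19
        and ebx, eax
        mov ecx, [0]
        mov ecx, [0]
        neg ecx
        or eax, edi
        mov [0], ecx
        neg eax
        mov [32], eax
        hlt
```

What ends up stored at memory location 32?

after mov edx, -2: edx=-2
after mov eax, 37: eax=37
after mov edi, -7: edi=-7
after mov ecx, 16: ecx=16
after mov ebx, 0: ebx=0
after add edx, eax: edx=(-2)+37=35
after or edi, 19: edi=(-7)|19=-5
after and ebx, eax: ebx=0&37=0
after mov ecx, [0]: ecx=M[0]=10
after mov ecx, [0]: ecx=M[0]=10
after neg ecx: ecx=-(10)=-10
after or eax, edi: eax=37|(-5)=-1
mov [0], ecx → M[0]=-10
after neg eax: eax=-(-1)=1
mov [32], eax → M[32]=1
halt.

1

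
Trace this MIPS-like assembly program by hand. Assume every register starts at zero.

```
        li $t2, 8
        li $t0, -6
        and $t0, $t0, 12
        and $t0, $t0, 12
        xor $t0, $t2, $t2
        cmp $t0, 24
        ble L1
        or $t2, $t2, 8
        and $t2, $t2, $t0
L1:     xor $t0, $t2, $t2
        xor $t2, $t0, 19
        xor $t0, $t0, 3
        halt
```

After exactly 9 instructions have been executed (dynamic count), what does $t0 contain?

0

$t2=8
$t0=-6
$t0=(-6)&12=8
$t0=8&12=8
$t0=8^8=0
cmp $t0, 24  (cmp 0,24)
ble L1: taken
$t0=8^8=0
$t2=0^19=19
After step 9: $t0 = 0.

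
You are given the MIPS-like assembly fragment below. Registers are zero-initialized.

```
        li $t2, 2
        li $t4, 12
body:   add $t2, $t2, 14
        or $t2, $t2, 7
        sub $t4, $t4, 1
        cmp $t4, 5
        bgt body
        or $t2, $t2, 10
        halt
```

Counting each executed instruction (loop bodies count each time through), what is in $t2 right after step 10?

after li $t2, 2: $t2=2
after li $t4, 12: $t4=12
after add $t2, $t2, 14: $t2=2+14=16
after or $t2, $t2, 7: $t2=16|7=23
after sub $t4, $t4, 1: $t4=12-1=11
cmp $t4, 5  (cmp 11,5)
bgt body: taken
after add $t2, $t2, 14: $t2=23+14=37
after or $t2, $t2, 7: $t2=37|7=39
after sub $t4, $t4, 1: $t4=11-1=10
After step 10: $t2 = 39.

39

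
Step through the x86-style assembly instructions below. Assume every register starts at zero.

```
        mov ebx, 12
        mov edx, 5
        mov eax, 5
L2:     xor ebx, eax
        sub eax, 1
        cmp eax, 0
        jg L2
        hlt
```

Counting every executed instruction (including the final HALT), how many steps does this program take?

after mov ebx, 12: ebx=12
after mov edx, 5: edx=5
after mov eax, 5: eax=5
after xor ebx, eax: ebx=12^5=9
after sub eax, 1: eax=5-1=4
cmp eax, 0  (cmp 4,0)
jg L2: taken
after xor ebx, eax: ebx=9^4=13
after sub eax, 1: eax=4-1=3
cmp eax, 0  (cmp 3,0)
jg L2: taken
after xor ebx, eax: ebx=13^3=14
after sub eax, 1: eax=3-1=2
cmp eax, 0  (cmp 2,0)
jg L2: taken
after xor ebx, eax: ebx=14^2=12
after sub eax, 1: eax=2-1=1
cmp eax, 0  (cmp 1,0)
jg L2: taken
after xor ebx, eax: ebx=12^1=13
after sub eax, 1: eax=1-1=0
cmp eax, 0  (cmp 0,0)
jg L2: not taken
halt.
Total executed instructions: 24.

24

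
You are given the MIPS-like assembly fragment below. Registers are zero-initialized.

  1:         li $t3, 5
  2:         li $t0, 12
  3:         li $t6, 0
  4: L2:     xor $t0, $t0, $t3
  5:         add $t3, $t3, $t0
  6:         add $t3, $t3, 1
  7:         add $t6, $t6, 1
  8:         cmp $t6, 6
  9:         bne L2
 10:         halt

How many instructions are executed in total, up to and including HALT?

after li $t3, 5: $t3=5
after li $t0, 12: $t0=12
after li $t6, 0: $t6=0
after xor $t0, $t0, $t3: $t0=12^5=9
after add $t3, $t3, $t0: $t3=5+9=14
after add $t3, $t3, 1: $t3=14+1=15
after add $t6, $t6, 1: $t6=0+1=1
cmp $t6, 6  (cmp 1,6)
bne L2: taken
after xor $t0, $t0, $t3: $t0=9^15=6
after add $t3, $t3, $t0: $t3=15+6=21
after add $t3, $t3, 1: $t3=21+1=22
after add $t6, $t6, 1: $t6=1+1=2
cmp $t6, 6  (cmp 2,6)
bne L2: taken
after xor $t0, $t0, $t3: $t0=6^22=16
after add $t3, $t3, $t0: $t3=22+16=38
after add $t3, $t3, 1: $t3=38+1=39
after add $t6, $t6, 1: $t6=2+1=3
cmp $t6, 6  (cmp 3,6)
bne L2: taken
after xor $t0, $t0, $t3: $t0=16^39=55
after add $t3, $t3, $t0: $t3=39+55=94
after add $t3, $t3, 1: $t3=94+1=95
after add $t6, $t6, 1: $t6=3+1=4
cmp $t6, 6  (cmp 4,6)
bne L2: taken
after xor $t0, $t0, $t3: $t0=55^95=104
after add $t3, $t3, $t0: $t3=95+104=199
after add $t3, $t3, 1: $t3=199+1=200
after add $t6, $t6, 1: $t6=4+1=5
cmp $t6, 6  (cmp 5,6)
bne L2: taken
after xor $t0, $t0, $t3: $t0=104^200=160
after add $t3, $t3, $t0: $t3=200+160=360
after add $t3, $t3, 1: $t3=360+1=361
after add $t6, $t6, 1: $t6=5+1=6
cmp $t6, 6  (cmp 6,6)
bne L2: not taken
halt.
Total executed instructions: 40.

40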